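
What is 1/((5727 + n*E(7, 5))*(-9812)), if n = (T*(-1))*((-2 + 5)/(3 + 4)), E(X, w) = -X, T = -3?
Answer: -1/56105016 ≈ -1.7824e-8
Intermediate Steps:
n = 9/7 (n = (-3*(-1))*((-2 + 5)/(3 + 4)) = 3*(3/7) = 9/7 ≈ 1.2857)
1/((5727 + n*E(7, 5))*(-9812)) = 1/((5727 + 9*(-1*7)/7)*(-9812)) = -1/9812/(5727 + (9/7)*(-7)) = -1/9812/(5727 - 9) = -1/9812/5718 = (1/5718)*(-1/9812) = -1/56105016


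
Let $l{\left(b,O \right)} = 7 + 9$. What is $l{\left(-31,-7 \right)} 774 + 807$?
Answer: $13191$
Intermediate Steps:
$l{\left(b,O \right)} = 16$
$l{\left(-31,-7 \right)} 774 + 807 = 16 \cdot 774 + 807 = 12384 + 807 = 13191$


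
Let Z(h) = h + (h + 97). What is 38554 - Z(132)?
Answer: 38193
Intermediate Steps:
Z(h) = 97 + 2*h (Z(h) = h + (97 + h) = 97 + 2*h)
38554 - Z(132) = 38554 - (97 + 2*132) = 38554 - (97 + 264) = 38554 - 1*361 = 38554 - 361 = 38193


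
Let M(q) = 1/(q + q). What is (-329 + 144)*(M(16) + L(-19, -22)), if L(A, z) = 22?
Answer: -130425/32 ≈ -4075.8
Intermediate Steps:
M(q) = 1/(2*q)
(-329 + 144)*(M(16) + L(-19, -22)) = (-329 + 144)*((½)/16 + 22) = -185*((½)*(1/16) + 22) = -185*(1/32 + 22) = -185*705/32 = -130425/32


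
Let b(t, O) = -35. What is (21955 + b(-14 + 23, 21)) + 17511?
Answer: 39431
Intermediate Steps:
(21955 + b(-14 + 23, 21)) + 17511 = (21955 - 35) + 17511 = 21920 + 17511 = 39431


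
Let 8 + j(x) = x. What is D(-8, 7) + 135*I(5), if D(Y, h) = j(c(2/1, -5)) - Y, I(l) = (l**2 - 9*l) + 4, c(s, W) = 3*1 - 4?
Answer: -2161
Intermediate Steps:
c(s, W) = -1 (c(s, W) = 3 - 4 = -1)
j(x) = -8 + x
I(l) = 4 + l**2 - 9*l
D(Y, h) = -9 - Y (D(Y, h) = (-8 - 1) - Y = -9 - Y)
D(-8, 7) + 135*I(5) = (-9 - 1*(-8)) + 135*(4 + 5**2 - 9*5) = (-9 + 8) + 135*(4 + 25 - 45) = -1 + 135*(-16) = -1 - 2160 = -2161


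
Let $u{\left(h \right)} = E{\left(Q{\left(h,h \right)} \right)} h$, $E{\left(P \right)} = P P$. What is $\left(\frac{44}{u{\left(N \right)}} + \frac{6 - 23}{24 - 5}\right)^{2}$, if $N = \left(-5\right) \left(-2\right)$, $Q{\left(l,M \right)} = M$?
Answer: $\frac{16329681}{22562500} \approx 0.72375$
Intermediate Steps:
$E{\left(P \right)} = P^{2}$
$N = 10$
$u{\left(h \right)} = h^{3}$ ($u{\left(h \right)} = h^{2} h = h^{3}$)
$\left(\frac{44}{u{\left(N \right)}} + \frac{6 - 23}{24 - 5}\right)^{2} = \left(\frac{44}{10^{3}} + \frac{6 - 23}{24 - 5}\right)^{2} = \left(\frac{44}{1000} - \frac{17}{19}\right)^{2} = \left(44 \cdot \frac{1}{1000} - \frac{17}{19}\right)^{2} = \left(\frac{11}{250} - \frac{17}{19}\right)^{2} = \left(- \frac{4041}{4750}\right)^{2} = \frac{16329681}{22562500}$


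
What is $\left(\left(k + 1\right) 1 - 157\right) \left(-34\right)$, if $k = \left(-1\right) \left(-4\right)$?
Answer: $5168$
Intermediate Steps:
$k = 4$
$\left(\left(k + 1\right) 1 - 157\right) \left(-34\right) = \left(\left(4 + 1\right) 1 - 157\right) \left(-34\right) = \left(5 \cdot 1 - 157\right) \left(-34\right) = \left(5 - 157\right) \left(-34\right) = \left(-152\right) \left(-34\right) = 5168$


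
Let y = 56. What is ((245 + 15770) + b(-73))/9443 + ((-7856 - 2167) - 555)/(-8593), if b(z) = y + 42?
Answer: 238347063/81143699 ≈ 2.9373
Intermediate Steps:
b(z) = 98 (b(z) = 56 + 42 = 98)
((245 + 15770) + b(-73))/9443 + ((-7856 - 2167) - 555)/(-8593) = ((245 + 15770) + 98)/9443 + ((-7856 - 2167) - 555)/(-8593) = (16015 + 98)*(1/9443) + (-10023 - 555)*(-1/8593) = 16113*(1/9443) - 10578*(-1/8593) = 16113/9443 + 10578/8593 = 238347063/81143699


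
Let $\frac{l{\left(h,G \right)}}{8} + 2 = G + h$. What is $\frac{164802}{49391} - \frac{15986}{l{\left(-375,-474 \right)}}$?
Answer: $\frac{955768271}{168126964} \approx 5.6848$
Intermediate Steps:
$l{\left(h,G \right)} = -16 + 8 G + 8 h$ ($l{\left(h,G \right)} = -16 + 8 \left(G + h\right) = -16 + \left(8 G + 8 h\right) = -16 + 8 G + 8 h$)
$\frac{164802}{49391} - \frac{15986}{l{\left(-375,-474 \right)}} = \frac{164802}{49391} - \frac{15986}{-16 + 8 \left(-474\right) + 8 \left(-375\right)} = 164802 \cdot \frac{1}{49391} - \frac{15986}{-16 - 3792 - 3000} = \frac{164802}{49391} - \frac{15986}{-6808} = \frac{164802}{49391} - - \frac{7993}{3404} = \frac{164802}{49391} + \frac{7993}{3404} = \frac{955768271}{168126964}$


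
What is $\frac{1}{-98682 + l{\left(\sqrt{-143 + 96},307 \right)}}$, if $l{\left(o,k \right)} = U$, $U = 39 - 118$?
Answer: $- \frac{1}{98761} \approx -1.0125 \cdot 10^{-5}$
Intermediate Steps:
$U = -79$
$l{\left(o,k \right)} = -79$
$\frac{1}{-98682 + l{\left(\sqrt{-143 + 96},307 \right)}} = \frac{1}{-98682 - 79} = \frac{1}{-98761} = - \frac{1}{98761}$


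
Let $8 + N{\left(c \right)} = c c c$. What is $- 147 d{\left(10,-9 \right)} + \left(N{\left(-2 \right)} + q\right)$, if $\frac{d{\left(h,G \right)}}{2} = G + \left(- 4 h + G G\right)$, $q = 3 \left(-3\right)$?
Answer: $-9433$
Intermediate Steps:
$N{\left(c \right)} = -8 + c^{3}$ ($N{\left(c \right)} = -8 + c c c = -8 + c^{2} c = -8 + c^{3}$)
$q = -9$
$d{\left(h,G \right)} = - 8 h + 2 G + 2 G^{2}$ ($d{\left(h,G \right)} = 2 \left(G + \left(- 4 h + G G\right)\right) = 2 \left(G + \left(- 4 h + G^{2}\right)\right) = 2 \left(G + \left(G^{2} - 4 h\right)\right) = 2 \left(G + G^{2} - 4 h\right) = - 8 h + 2 G + 2 G^{2}$)
$- 147 d{\left(10,-9 \right)} + \left(N{\left(-2 \right)} + q\right) = - 147 \left(\left(-8\right) 10 + 2 \left(-9\right) + 2 \left(-9\right)^{2}\right) - \left(17 + 8\right) = - 147 \left(-80 - 18 + 2 \cdot 81\right) - 25 = - 147 \left(-80 - 18 + 162\right) - 25 = \left(-147\right) 64 - 25 = -9408 - 25 = -9433$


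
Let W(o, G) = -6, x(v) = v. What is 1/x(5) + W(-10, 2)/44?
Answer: 7/110 ≈ 0.063636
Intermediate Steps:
1/x(5) + W(-10, 2)/44 = 1/5 - 6/44 = ⅕ + (1/44)*(-6) = ⅕ - 3/22 = 7/110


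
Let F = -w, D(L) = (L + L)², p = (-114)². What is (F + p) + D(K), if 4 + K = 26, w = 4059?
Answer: 10873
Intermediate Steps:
K = 22 (K = -4 + 26 = 22)
p = 12996
D(L) = 4*L² (D(L) = (2*L)² = 4*L²)
F = -4059 (F = -1*4059 = -4059)
(F + p) + D(K) = (-4059 + 12996) + 4*22² = 8937 + 4*484 = 8937 + 1936 = 10873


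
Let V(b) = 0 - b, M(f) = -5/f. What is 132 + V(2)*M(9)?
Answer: 1198/9 ≈ 133.11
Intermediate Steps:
V(b) = -b
132 + V(2)*M(9) = 132 + (-1*2)*(-5/9) = 132 - (-10)/9 = 132 - 2*(-5/9) = 132 + 10/9 = 1198/9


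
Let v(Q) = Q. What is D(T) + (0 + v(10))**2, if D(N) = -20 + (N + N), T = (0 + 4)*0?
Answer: 80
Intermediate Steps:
T = 0 (T = 4*0 = 0)
D(N) = -20 + 2*N
D(T) + (0 + v(10))**2 = (-20 + 2*0) + (0 + 10)**2 = (-20 + 0) + 10**2 = -20 + 100 = 80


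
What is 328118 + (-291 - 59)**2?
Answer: 450618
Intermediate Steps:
328118 + (-291 - 59)**2 = 328118 + (-350)**2 = 328118 + 122500 = 450618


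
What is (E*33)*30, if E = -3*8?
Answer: -23760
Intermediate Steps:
E = -24
(E*33)*30 = -24*33*30 = -792*30 = -23760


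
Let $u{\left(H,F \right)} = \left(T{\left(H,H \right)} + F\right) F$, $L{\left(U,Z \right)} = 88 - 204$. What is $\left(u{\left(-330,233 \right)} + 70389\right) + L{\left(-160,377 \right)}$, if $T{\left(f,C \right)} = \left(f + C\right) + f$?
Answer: $-106108$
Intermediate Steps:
$T{\left(f,C \right)} = C + 2 f$ ($T{\left(f,C \right)} = \left(C + f\right) + f = C + 2 f$)
$L{\left(U,Z \right)} = -116$ ($L{\left(U,Z \right)} = 88 - 204 = -116$)
$u{\left(H,F \right)} = F \left(F + 3 H\right)$ ($u{\left(H,F \right)} = \left(\left(H + 2 H\right) + F\right) F = \left(3 H + F\right) F = \left(F + 3 H\right) F = F \left(F + 3 H\right)$)
$\left(u{\left(-330,233 \right)} + 70389\right) + L{\left(-160,377 \right)} = \left(233 \left(233 + 3 \left(-330\right)\right) + 70389\right) - 116 = \left(233 \left(233 - 990\right) + 70389\right) - 116 = \left(233 \left(-757\right) + 70389\right) - 116 = \left(-176381 + 70389\right) - 116 = -105992 - 116 = -106108$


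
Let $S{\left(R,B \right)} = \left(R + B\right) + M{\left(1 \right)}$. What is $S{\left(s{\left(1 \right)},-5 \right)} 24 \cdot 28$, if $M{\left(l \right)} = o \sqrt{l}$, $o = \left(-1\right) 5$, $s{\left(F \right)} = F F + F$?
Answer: $-5376$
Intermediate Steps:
$s{\left(F \right)} = F + F^{2}$ ($s{\left(F \right)} = F^{2} + F = F + F^{2}$)
$o = -5$
$M{\left(l \right)} = - 5 \sqrt{l}$
$S{\left(R,B \right)} = -5 + B + R$ ($S{\left(R,B \right)} = \left(R + B\right) - 5 \sqrt{1} = \left(B + R\right) - 5 = -5 + B + R$)
$S{\left(s{\left(1 \right)},-5 \right)} 24 \cdot 28 = \left(-5 - 5 + 1 \left(1 + 1\right)\right) 24 \cdot 28 = \left(-5 - 5 + 1 \cdot 2\right) 24 \cdot 28 = \left(-5 - 5 + 2\right) 24 \cdot 28 = \left(-8\right) 24 \cdot 28 = \left(-192\right) 28 = -5376$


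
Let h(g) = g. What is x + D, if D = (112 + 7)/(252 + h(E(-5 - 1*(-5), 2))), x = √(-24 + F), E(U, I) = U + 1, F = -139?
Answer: 119/253 + I*√163 ≈ 0.47036 + 12.767*I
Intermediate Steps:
E(U, I) = 1 + U
x = I*√163 (x = √(-24 - 139) = √(-163) = I*√163 ≈ 12.767*I)
D = 119/253 (D = (112 + 7)/(252 + (1 + (-5 - 1*(-5)))) = 119/(252 + (1 + (-5 + 5))) = 119/(252 + (1 + 0)) = 119/(252 + 1) = 119/253 ≈ 0.47036)
x + D = I*√163 + 119/253 = 119/253 + I*√163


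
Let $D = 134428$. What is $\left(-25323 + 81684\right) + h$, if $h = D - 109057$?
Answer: $81732$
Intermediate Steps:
$h = 25371$ ($h = 134428 - 109057 = 25371$)
$\left(-25323 + 81684\right) + h = \left(-25323 + 81684\right) + 25371 = 56361 + 25371 = 81732$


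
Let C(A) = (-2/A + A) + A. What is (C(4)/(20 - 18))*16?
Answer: 60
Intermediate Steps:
C(A) = -2/A + 2*A (C(A) = (A - 2/A) + A = -2/A + 2*A)
(C(4)/(20 - 18))*16 = ((-2/4 + 2*4)/(20 - 18))*16 = ((-2*¼ + 8)/2)*16 = ((-½ + 8)*(½))*16 = ((15/2)*(½))*16 = (15/4)*16 = 60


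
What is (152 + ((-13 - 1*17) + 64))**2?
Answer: 34596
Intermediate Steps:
(152 + ((-13 - 1*17) + 64))**2 = (152 + ((-13 - 17) + 64))**2 = (152 + (-30 + 64))**2 = (152 + 34)**2 = 186**2 = 34596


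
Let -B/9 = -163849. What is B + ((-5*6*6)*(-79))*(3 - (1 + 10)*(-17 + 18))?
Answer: 1360881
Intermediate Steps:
B = 1474641 (B = -9*(-163849) = 1474641)
B + ((-5*6*6)*(-79))*(3 - (1 + 10)*(-17 + 18)) = 1474641 + ((-5*6*6)*(-79))*(3 - (1 + 10)*(-17 + 18)) = 1474641 + (-30*6*(-79))*(3 - 11) = 1474641 + (-180*(-79))*(3 - 1*11) = 1474641 + 14220*(3 - 11) = 1474641 + 14220*(-8) = 1474641 - 113760 = 1360881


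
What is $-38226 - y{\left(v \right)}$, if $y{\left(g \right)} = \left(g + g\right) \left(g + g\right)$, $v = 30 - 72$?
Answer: $-45282$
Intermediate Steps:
$v = -42$
$y{\left(g \right)} = 4 g^{2}$ ($y{\left(g \right)} = 2 g 2 g = 4 g^{2}$)
$-38226 - y{\left(v \right)} = -38226 - 4 \left(-42\right)^{2} = -38226 - 4 \cdot 1764 = -38226 - 7056 = -45282$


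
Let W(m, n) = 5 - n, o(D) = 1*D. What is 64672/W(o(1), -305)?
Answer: 32336/155 ≈ 208.62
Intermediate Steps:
o(D) = D
64672/W(o(1), -305) = 64672/(5 - 1*(-305)) = 64672/(5 + 305) = 64672/310 = 64672*(1/310) = 32336/155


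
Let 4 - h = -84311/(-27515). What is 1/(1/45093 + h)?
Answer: 1240733895/1161127172 ≈ 1.0686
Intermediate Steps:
h = 25749/27515 (h = 4 - (-84311)/(-27515) = 4 - (-84311)*(-1)/27515 = 4 - 1*84311/27515 = 4 - 84311/27515 = 25749/27515 ≈ 0.93582)
1/(1/45093 + h) = 1/(1/45093 + 25749/27515) = 1/(1161127172/1240733895) = 1240733895/1161127172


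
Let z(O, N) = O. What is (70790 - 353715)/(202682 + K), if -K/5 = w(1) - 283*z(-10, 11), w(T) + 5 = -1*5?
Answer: -282925/188582 ≈ -1.5003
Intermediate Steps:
w(T) = -10 (w(T) = -5 - 1*5 = -5 - 5 = -10)
K = -14100 (K = -5*(-10 - 283*(-10)) = -5*(-10 + 2830) = -5*2820 = -14100)
(70790 - 353715)/(202682 + K) = (70790 - 353715)/(202682 - 14100) = -282925/188582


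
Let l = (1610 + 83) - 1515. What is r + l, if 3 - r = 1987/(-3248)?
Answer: 589875/3248 ≈ 181.61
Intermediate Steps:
l = 178 (l = 1693 - 1515 = 178)
r = 11731/3248 (r = 3 - 1987/(-3248) = 3 - 1987*(-1)/3248 = 3 - 1*(-1987/3248) = 3 + 1987/3248 = 11731/3248 ≈ 3.6118)
r + l = 11731/3248 + 178 = 589875/3248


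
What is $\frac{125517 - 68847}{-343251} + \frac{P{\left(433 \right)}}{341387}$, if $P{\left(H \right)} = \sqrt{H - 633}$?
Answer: $- \frac{18890}{114417} + \frac{10 i \sqrt{2}}{341387} \approx -0.1651 + 4.1426 \cdot 10^{-5} i$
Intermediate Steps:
$P{\left(H \right)} = \sqrt{-633 + H}$
$\frac{125517 - 68847}{-343251} + \frac{P{\left(433 \right)}}{341387} = \frac{125517 - 68847}{-343251} + \frac{\sqrt{-633 + 433}}{341387} = \left(125517 - 68847\right) \left(- \frac{1}{343251}\right) + \sqrt{-200} \cdot \frac{1}{341387} = 56670 \left(- \frac{1}{343251}\right) + 10 i \sqrt{2} \cdot \frac{1}{341387} = - \frac{18890}{114417} + \frac{10 i \sqrt{2}}{341387}$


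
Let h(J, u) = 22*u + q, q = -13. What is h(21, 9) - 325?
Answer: -140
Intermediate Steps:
h(J, u) = -13 + 22*u (h(J, u) = 22*u - 13 = -13 + 22*u)
h(21, 9) - 325 = (-13 + 22*9) - 325 = (-13 + 198) - 325 = 185 - 325 = -140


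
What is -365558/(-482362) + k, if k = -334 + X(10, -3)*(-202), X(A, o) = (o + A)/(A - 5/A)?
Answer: -2209121693/4582439 ≈ -482.08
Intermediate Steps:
X(A, o) = (A + o)/(A - 5/A)
k = -9174/19 (k = -334 + (10*(10 - 3)/(-5 + 10**2))*(-202) = -334 + (10*7/(-5 + 100))*(-202) = -334 + (10*7/95)*(-202) = -334 + (10*(1/95)*7)*(-202) = -334 + (14/19)*(-202) = -334 - 2828/19 = -9174/19 ≈ -482.84)
-365558/(-482362) + k = -365558/(-482362) - 9174/19 = -365558*(-1)/482362 - 9174/19 = -1*(-182779/241181) - 9174/19 = 182779/241181 - 9174/19 = -2209121693/4582439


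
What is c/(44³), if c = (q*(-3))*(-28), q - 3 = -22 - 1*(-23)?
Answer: 21/5324 ≈ 0.0039444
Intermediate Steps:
q = 4 (q = 3 + (-22 - 1*(-23)) = 3 + (-22 + 23) = 3 + 1 = 4)
c = 336 (c = (4*(-3))*(-28) = -12*(-28) = 336)
c/(44³) = 336/(44³) = 336/85184 = 336*(1/85184) = 21/5324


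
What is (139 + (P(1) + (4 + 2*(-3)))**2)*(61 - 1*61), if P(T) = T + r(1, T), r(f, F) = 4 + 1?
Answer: 0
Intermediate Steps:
r(f, F) = 5
P(T) = 5 + T (P(T) = T + 5 = 5 + T)
(139 + (P(1) + (4 + 2*(-3)))**2)*(61 - 1*61) = (139 + ((5 + 1) + (4 + 2*(-3)))**2)*(61 - 1*61) = (139 + (6 + (4 - 6))**2)*(61 - 61) = (139 + (6 - 2)**2)*0 = (139 + 4**2)*0 = (139 + 16)*0 = 155*0 = 0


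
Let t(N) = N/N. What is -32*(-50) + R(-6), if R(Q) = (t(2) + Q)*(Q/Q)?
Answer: 1595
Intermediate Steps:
t(N) = 1
R(Q) = 1 + Q (R(Q) = (1 + Q)*(Q/Q) = (1 + Q)*1 = 1 + Q)
-32*(-50) + R(-6) = -32*(-50) + (1 - 6) = 1600 - 5 = 1595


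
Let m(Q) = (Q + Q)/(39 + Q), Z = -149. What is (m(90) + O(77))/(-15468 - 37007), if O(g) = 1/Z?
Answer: -8897/336207325 ≈ -2.6463e-5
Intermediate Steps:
O(g) = -1/149 (O(g) = 1/(-149) = -1/149)
m(Q) = 2*Q/(39 + Q) (m(Q) = (2*Q)/(39 + Q) = 2*Q/(39 + Q))
(m(90) + O(77))/(-15468 - 37007) = (2*90/(39 + 90) - 1/149)/(-15468 - 37007) = (2*90/129 - 1/149)/(-52475) = (2*90*(1/129) - 1/149)*(-1/52475) = (60/43 - 1/149)*(-1/52475) = (8897/6407)*(-1/52475) = -8897/336207325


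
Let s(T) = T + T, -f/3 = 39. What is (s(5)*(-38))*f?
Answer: 44460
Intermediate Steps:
f = -117 (f = -3*39 = -117)
s(T) = 2*T
(s(5)*(-38))*f = ((2*5)*(-38))*(-117) = (10*(-38))*(-117) = -380*(-117) = 44460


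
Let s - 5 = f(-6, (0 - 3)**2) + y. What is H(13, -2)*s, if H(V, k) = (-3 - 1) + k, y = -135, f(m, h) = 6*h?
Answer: 456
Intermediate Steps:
H(V, k) = -4 + k
s = -76 (s = 5 + (6*(0 - 3)**2 - 135) = 5 + (6*(-3)**2 - 135) = 5 + (6*9 - 135) = 5 + (54 - 135) = 5 - 81 = -76)
H(13, -2)*s = (-4 - 2)*(-76) = -6*(-76) = 456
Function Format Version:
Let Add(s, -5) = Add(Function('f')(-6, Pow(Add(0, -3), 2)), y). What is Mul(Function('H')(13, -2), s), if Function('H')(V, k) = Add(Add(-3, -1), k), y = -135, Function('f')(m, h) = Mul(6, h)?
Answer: 456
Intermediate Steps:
Function('H')(V, k) = Add(-4, k)
s = -76 (s = Add(5, Add(Mul(6, Pow(Add(0, -3), 2)), -135)) = Add(5, Add(Mul(6, Pow(-3, 2)), -135)) = Add(5, Add(Mul(6, 9), -135)) = Add(5, Add(54, -135)) = Add(5, -81) = -76)
Mul(Function('H')(13, -2), s) = Mul(Add(-4, -2), -76) = Mul(-6, -76) = 456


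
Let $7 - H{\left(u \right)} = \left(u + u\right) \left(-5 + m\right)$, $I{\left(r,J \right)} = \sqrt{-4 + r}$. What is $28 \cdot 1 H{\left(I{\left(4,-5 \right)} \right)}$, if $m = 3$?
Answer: $196$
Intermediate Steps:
$H{\left(u \right)} = 7 + 4 u$ ($H{\left(u \right)} = 7 - \left(u + u\right) \left(-5 + 3\right) = 7 - 2 u \left(-2\right) = 7 - - 4 u = 7 + 4 u$)
$28 \cdot 1 H{\left(I{\left(4,-5 \right)} \right)} = 28 \cdot 1 \left(7 + 4 \sqrt{-4 + 4}\right) = 28 \left(7 + 4 \sqrt{0}\right) = 28 \left(7 + 4 \cdot 0\right) = 28 \left(7 + 0\right) = 28 \cdot 7 = 196$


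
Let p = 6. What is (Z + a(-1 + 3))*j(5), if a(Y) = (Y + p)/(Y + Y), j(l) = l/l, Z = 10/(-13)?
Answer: 16/13 ≈ 1.2308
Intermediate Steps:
Z = -10/13 (Z = 10*(-1/13) = -10/13 ≈ -0.76923)
j(l) = 1
a(Y) = (6 + Y)/(2*Y) (a(Y) = (Y + 6)/(Y + Y) = (6 + Y)/((2*Y)) = (6 + Y)*(1/(2*Y)) = (6 + Y)/(2*Y))
(Z + a(-1 + 3))*j(5) = (-10/13 + (6 + (-1 + 3))/(2*(-1 + 3)))*1 = (-10/13 + (½)*(6 + 2)/2)*1 = (-10/13 + (½)*(½)*8)*1 = (-10/13 + 2)*1 = (16/13)*1 = 16/13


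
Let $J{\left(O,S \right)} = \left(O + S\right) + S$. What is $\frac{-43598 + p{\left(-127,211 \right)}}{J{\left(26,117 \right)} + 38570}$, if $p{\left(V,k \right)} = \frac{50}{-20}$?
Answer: $- \frac{87201}{77660} \approx -1.1229$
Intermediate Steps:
$J{\left(O,S \right)} = O + 2 S$
$p{\left(V,k \right)} = - \frac{5}{2}$ ($p{\left(V,k \right)} = 50 \left(- \frac{1}{20}\right) = - \frac{5}{2}$)
$\frac{-43598 + p{\left(-127,211 \right)}}{J{\left(26,117 \right)} + 38570} = \frac{-43598 - \frac{5}{2}}{\left(26 + 2 \cdot 117\right) + 38570} = - \frac{87201}{2 \left(\left(26 + 234\right) + 38570\right)} = - \frac{87201}{2 \left(260 + 38570\right)} = - \frac{87201}{2 \cdot 38830} = \left(- \frac{87201}{2}\right) \frac{1}{38830} = - \frac{87201}{77660}$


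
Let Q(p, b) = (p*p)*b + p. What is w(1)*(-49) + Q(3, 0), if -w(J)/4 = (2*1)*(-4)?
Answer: -1565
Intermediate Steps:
w(J) = 32 (w(J) = -4*2*1*(-4) = -8*(-4) = -4*(-8) = 32)
Q(p, b) = p + b*p² (Q(p, b) = p²*b + p = b*p² + p = p + b*p²)
w(1)*(-49) + Q(3, 0) = 32*(-49) + 3*(1 + 0*3) = -1568 + 3*(1 + 0) = -1568 + 3*1 = -1568 + 3 = -1565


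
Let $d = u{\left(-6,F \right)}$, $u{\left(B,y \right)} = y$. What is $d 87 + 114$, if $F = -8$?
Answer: $-582$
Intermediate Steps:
$d = -8$
$d 87 + 114 = \left(-8\right) 87 + 114 = -696 + 114 = -582$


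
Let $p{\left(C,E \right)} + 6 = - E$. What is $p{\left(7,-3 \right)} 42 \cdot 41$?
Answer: $-5166$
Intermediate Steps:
$p{\left(C,E \right)} = -6 - E$
$p{\left(7,-3 \right)} 42 \cdot 41 = \left(-6 - -3\right) 42 \cdot 41 = \left(-6 + 3\right) 42 \cdot 41 = \left(-3\right) 42 \cdot 41 = \left(-126\right) 41 = -5166$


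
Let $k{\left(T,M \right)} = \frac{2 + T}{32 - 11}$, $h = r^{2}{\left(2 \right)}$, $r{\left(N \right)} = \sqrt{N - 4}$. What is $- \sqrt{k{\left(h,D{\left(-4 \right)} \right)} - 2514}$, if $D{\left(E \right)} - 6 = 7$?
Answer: $- i \sqrt{2514} \approx - 50.14 i$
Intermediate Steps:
$r{\left(N \right)} = \sqrt{-4 + N}$
$D{\left(E \right)} = 13$ ($D{\left(E \right)} = 6 + 7 = 13$)
$h = -2$ ($h = \left(\sqrt{-4 + 2}\right)^{2} = \left(\sqrt{-2}\right)^{2} = \left(i \sqrt{2}\right)^{2} = -2$)
$k{\left(T,M \right)} = \frac{2}{21} + \frac{T}{21}$ ($k{\left(T,M \right)} = \frac{2 + T}{21} = \left(2 + T\right) \frac{1}{21} = \frac{2}{21} + \frac{T}{21}$)
$- \sqrt{k{\left(h,D{\left(-4 \right)} \right)} - 2514} = - \sqrt{\left(\frac{2}{21} + \frac{1}{21} \left(-2\right)\right) - 2514} = - \sqrt{\left(\frac{2}{21} - \frac{2}{21}\right) - 2514} = - \sqrt{0 - 2514} = - \sqrt{-2514} = - i \sqrt{2514}$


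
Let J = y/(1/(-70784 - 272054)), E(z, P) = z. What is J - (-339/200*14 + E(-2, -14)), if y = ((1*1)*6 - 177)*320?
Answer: 1876009538573/100 ≈ 1.8760e+10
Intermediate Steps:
y = -54720 (y = (1*6 - 177)*320 = (6 - 177)*320 = -171*320 = -54720)
J = 18760095360 (J = -54720/(1/(-70784 - 272054)) = -54720/(1/(-342838)) = -54720/(-1/342838) = -54720*(-342838) = 18760095360)
J - (-339/200*14 + E(-2, -14)) = 18760095360 - (-339/200*14 - 2) = 18760095360 - (-2373/100 - 2) = 18760095360 - 1*(-2573/100) = 18760095360 + 2573/100 = 1876009538573/100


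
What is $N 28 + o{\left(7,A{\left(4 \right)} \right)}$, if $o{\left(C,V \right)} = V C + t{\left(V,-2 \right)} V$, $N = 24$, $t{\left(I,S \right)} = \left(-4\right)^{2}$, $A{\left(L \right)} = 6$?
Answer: $810$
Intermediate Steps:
$t{\left(I,S \right)} = 16$
$o{\left(C,V \right)} = 16 V + C V$ ($o{\left(C,V \right)} = V C + 16 V = C V + 16 V = 16 V + C V$)
$N 28 + o{\left(7,A{\left(4 \right)} \right)} = 24 \cdot 28 + 6 \left(16 + 7\right) = 672 + 6 \cdot 23 = 672 + 138 = 810$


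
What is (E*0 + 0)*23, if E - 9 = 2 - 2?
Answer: 0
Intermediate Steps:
E = 9 (E = 9 + (2 - 2) = 9 + 0 = 9)
(E*0 + 0)*23 = (9*0 + 0)*23 = (0 + 0)*23 = 0*23 = 0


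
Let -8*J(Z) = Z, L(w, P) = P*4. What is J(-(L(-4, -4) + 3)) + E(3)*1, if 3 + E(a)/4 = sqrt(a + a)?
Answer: -109/8 + 4*sqrt(6) ≈ -3.8270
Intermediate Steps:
L(w, P) = 4*P
J(Z) = -Z/8
E(a) = -12 + 4*sqrt(2)*sqrt(a) (E(a) = -12 + 4*sqrt(a + a) = -12 + 4*sqrt(2*a) = -12 + 4*(sqrt(2)*sqrt(a)) = -12 + 4*sqrt(2)*sqrt(a))
J(-(L(-4, -4) + 3)) + E(3)*1 = -(-1)*(4*(-4) + 3)/8 + (-12 + 4*sqrt(2)*sqrt(3))*1 = -(-1)*(-16 + 3)/8 + (-12 + 4*sqrt(6))*1 = -(-1)*(-13)/8 + (-12 + 4*sqrt(6)) = -1/8*13 + (-12 + 4*sqrt(6)) = -13/8 + (-12 + 4*sqrt(6)) = -109/8 + 4*sqrt(6)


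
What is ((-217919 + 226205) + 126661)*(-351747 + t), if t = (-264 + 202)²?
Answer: -46948466141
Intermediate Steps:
t = 3844 (t = (-62)² = 3844)
((-217919 + 226205) + 126661)*(-351747 + t) = ((-217919 + 226205) + 126661)*(-351747 + 3844) = (8286 + 126661)*(-347903) = 134947*(-347903) = -46948466141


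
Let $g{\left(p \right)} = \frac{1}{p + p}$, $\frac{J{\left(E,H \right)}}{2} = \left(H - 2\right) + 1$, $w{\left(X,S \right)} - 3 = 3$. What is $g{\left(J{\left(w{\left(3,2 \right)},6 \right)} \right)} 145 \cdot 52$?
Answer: $377$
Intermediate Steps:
$w{\left(X,S \right)} = 6$ ($w{\left(X,S \right)} = 3 + 3 = 6$)
$J{\left(E,H \right)} = -2 + 2 H$ ($J{\left(E,H \right)} = 2 \left(\left(H - 2\right) + 1\right) = 2 \left(\left(-2 + H\right) + 1\right) = 2 \left(-1 + H\right) = -2 + 2 H$)
$g{\left(p \right)} = \frac{1}{2 p}$
$g{\left(J{\left(w{\left(3,2 \right)},6 \right)} \right)} 145 \cdot 52 = \frac{1}{2 \left(-2 + 2 \cdot 6\right)} 145 \cdot 52 = \frac{1}{2 \left(-2 + 12\right)} 145 \cdot 52 = \frac{1}{2 \cdot 10} \cdot 145 \cdot 52 = \frac{1}{2} \cdot \frac{1}{10} \cdot 145 \cdot 52 = \frac{1}{20} \cdot 145 \cdot 52 = \frac{29}{4} \cdot 52 = 377$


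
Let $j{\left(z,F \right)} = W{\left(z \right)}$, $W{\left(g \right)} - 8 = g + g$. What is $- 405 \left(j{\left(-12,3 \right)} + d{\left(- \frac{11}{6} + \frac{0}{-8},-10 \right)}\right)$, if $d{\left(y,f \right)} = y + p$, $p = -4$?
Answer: $\frac{17685}{2} \approx 8842.5$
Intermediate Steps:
$W{\left(g \right)} = 8 + 2 g$ ($W{\left(g \right)} = 8 + \left(g + g\right) = 8 + 2 g$)
$j{\left(z,F \right)} = 8 + 2 z$
$d{\left(y,f \right)} = -4 + y$ ($d{\left(y,f \right)} = y - 4 = -4 + y$)
$- 405 \left(j{\left(-12,3 \right)} + d{\left(- \frac{11}{6} + \frac{0}{-8},-10 \right)}\right) = - 405 \left(\left(8 + 2 \left(-12\right)\right) + \left(-4 + \left(- \frac{11}{6} + \frac{0}{-8}\right)\right)\right) = - 405 \left(\left(8 - 24\right) + \left(-4 + \left(\left(-11\right) \frac{1}{6} + 0 \left(- \frac{1}{8}\right)\right)\right)\right) = - 405 \left(-16 + \left(-4 + \left(- \frac{11}{6} + 0\right)\right)\right) = - 405 \left(-16 - \frac{35}{6}\right) = \left(-405\right) \left(- \frac{131}{6}\right) = \frac{17685}{2}$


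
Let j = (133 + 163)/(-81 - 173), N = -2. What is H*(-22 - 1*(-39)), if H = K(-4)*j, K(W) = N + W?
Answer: 15096/127 ≈ 118.87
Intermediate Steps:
K(W) = -2 + W
j = -148/127 (j = 296/(-254) = 296*(-1/254) = -148/127 ≈ -1.1654)
H = 888/127 (H = (-2 - 4)*(-148/127) = -6*(-148/127) = 888/127 ≈ 6.9921)
H*(-22 - 1*(-39)) = 888*(-22 - 1*(-39))/127 = 888*(-22 + 39)/127 = (888/127)*17 = 15096/127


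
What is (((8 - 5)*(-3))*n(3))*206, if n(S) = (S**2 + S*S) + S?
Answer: -38934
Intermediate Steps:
n(S) = S + 2*S**2 (n(S) = (S**2 + S**2) + S = 2*S**2 + S = S + 2*S**2)
(((8 - 5)*(-3))*n(3))*206 = (((8 - 5)*(-3))*(3*(1 + 2*3)))*206 = ((3*(-3))*(3*(1 + 6)))*206 = -27*7*206 = -9*21*206 = -189*206 = -38934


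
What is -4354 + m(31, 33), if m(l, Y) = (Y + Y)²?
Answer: 2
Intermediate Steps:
m(l, Y) = 4*Y² (m(l, Y) = (2*Y)² = 4*Y²)
-4354 + m(31, 33) = -4354 + 4*33² = -4354 + 4*1089 = -4354 + 4356 = 2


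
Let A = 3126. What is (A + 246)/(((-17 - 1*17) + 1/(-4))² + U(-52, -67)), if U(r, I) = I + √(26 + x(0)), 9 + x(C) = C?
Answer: 56164032/18422321 - 863232*√17/313179457 ≈ 3.0373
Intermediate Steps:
x(C) = -9 + C
U(r, I) = I + √17 (U(r, I) = I + √(26 + (-9 + 0)) = I + √(26 - 9) = I + √17)
(A + 246)/(((-17 - 1*17) + 1/(-4))² + U(-52, -67)) = (3126 + 246)/(((-17 - 1*17) + 1/(-4))² + (-67 + √17)) = 3372/(((-17 - 17) - ¼)² + (-67 + √17)) = 3372/((-34 - ¼)² + (-67 + √17)) = 3372/((-137/4)² + (-67 + √17)) = 3372/(18769/16 + (-67 + √17)) = 3372/(17697/16 + √17)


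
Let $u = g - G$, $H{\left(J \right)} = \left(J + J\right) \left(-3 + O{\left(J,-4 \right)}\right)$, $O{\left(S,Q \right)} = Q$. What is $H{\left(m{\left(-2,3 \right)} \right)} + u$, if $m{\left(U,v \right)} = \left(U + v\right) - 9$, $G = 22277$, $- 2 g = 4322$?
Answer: $-24326$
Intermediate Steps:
$g = -2161$ ($g = \left(- \frac{1}{2}\right) 4322 = -2161$)
$m{\left(U,v \right)} = -9 + U + v$
$H{\left(J \right)} = - 14 J$ ($H{\left(J \right)} = \left(J + J\right) \left(-3 - 4\right) = 2 J \left(-7\right) = - 14 J$)
$u = -24438$ ($u = -2161 - 22277 = -24438$)
$H{\left(m{\left(-2,3 \right)} \right)} + u = - 14 \left(-9 - 2 + 3\right) - 24438 = \left(-14\right) \left(-8\right) - 24438 = 112 - 24438 = -24326$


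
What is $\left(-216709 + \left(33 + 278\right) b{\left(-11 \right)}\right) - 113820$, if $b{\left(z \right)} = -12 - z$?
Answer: $-330840$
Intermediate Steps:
$\left(-216709 + \left(33 + 278\right) b{\left(-11 \right)}\right) - 113820 = \left(-216709 + \left(33 + 278\right) \left(-12 - -11\right)\right) - 113820 = \left(-216709 + 311 \left(-12 + 11\right)\right) - 113820 = \left(-216709 + 311 \left(-1\right)\right) - 113820 = \left(-216709 - 311\right) - 113820 = -217020 - 113820 = -330840$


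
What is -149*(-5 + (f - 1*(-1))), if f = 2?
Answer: 298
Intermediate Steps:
-149*(-5 + (f - 1*(-1))) = -149*(-5 + (2 - 1*(-1))) = -149*(-5 + (2 + 1)) = -149*(-5 + 3) = -149*(-2) = 298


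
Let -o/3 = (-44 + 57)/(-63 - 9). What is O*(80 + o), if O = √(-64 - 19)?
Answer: 1933*I*√83/24 ≈ 733.77*I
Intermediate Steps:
o = 13/24 (o = -3*(-44 + 57)/(-63 - 9) = -39/(-72) = -39*(-1)/72 = -3*(-13/72) = 13/24 ≈ 0.54167)
O = I*√83 (O = √(-83) = I*√83 ≈ 9.1104*I)
O*(80 + o) = (I*√83)*(80 + 13/24) = (I*√83)*(1933/24) = 1933*I*√83/24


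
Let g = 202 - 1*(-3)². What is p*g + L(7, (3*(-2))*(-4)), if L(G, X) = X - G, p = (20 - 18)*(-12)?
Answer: -4615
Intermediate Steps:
p = -24 (p = 2*(-12) = -24)
g = 193 (g = 202 - 1*9 = 202 - 9 = 193)
p*g + L(7, (3*(-2))*(-4)) = -24*193 + ((3*(-2))*(-4) - 1*7) = -4632 + (-6*(-4) - 7) = -4632 + (24 - 7) = -4632 + 17 = -4615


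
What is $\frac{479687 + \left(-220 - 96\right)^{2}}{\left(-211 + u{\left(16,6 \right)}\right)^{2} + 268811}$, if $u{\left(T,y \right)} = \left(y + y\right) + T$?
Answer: $\frac{579543}{302300} \approx 1.9171$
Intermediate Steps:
$u{\left(T,y \right)} = T + 2 y$ ($u{\left(T,y \right)} = 2 y + T = T + 2 y$)
$\frac{479687 + \left(-220 - 96\right)^{2}}{\left(-211 + u{\left(16,6 \right)}\right)^{2} + 268811} = \frac{479687 + \left(-220 - 96\right)^{2}}{\left(-211 + \left(16 + 2 \cdot 6\right)\right)^{2} + 268811} = \frac{479687 + \left(-316\right)^{2}}{\left(-211 + \left(16 + 12\right)\right)^{2} + 268811} = \frac{479687 + 99856}{\left(-211 + 28\right)^{2} + 268811} = \frac{579543}{\left(-183\right)^{2} + 268811} = \frac{579543}{33489 + 268811} = \frac{579543}{302300}$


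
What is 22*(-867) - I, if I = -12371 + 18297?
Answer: -25000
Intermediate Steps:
I = 5926
22*(-867) - I = 22*(-867) - 1*5926 = -19074 - 5926 = -25000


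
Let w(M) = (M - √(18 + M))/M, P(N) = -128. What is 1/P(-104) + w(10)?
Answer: 127/128 - √7/5 ≈ 0.46304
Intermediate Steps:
w(M) = (M - √(18 + M))/M
1/P(-104) + w(10) = 1/(-128) + (10 - √(18 + 10))/10 = -1/128 + (10 - √28)/10 = -1/128 + (10 - 2*√7)/10 = -1/128 + (1 - √7/5) = 127/128 - √7/5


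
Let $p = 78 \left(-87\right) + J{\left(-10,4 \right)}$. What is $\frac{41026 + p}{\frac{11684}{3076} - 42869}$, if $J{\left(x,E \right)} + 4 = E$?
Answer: $- \frac{1316528}{1648167} \approx -0.79878$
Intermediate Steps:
$J{\left(x,E \right)} = -4 + E$
$p = -6786$ ($p = 78 \left(-87\right) + \left(-4 + 4\right) = -6786 + 0 = -6786$)
$\frac{41026 + p}{\frac{11684}{3076} - 42869} = \frac{41026 - 6786}{\frac{11684}{3076} - 42869} = \frac{34240}{11684 \cdot \frac{1}{3076} - 42869} = \frac{34240}{\frac{2921}{769} - 42869} = \frac{34240}{- \frac{32963340}{769}} = 34240 \left(- \frac{769}{32963340}\right) = - \frac{1316528}{1648167}$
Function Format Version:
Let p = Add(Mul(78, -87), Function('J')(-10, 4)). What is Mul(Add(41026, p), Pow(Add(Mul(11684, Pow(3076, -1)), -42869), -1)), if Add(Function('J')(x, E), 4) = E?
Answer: Rational(-1316528, 1648167) ≈ -0.79878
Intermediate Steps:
Function('J')(x, E) = Add(-4, E)
p = -6786 (p = Add(Mul(78, -87), Add(-4, 4)) = Add(-6786, 0) = -6786)
Mul(Add(41026, p), Pow(Add(Mul(11684, Pow(3076, -1)), -42869), -1)) = Mul(Add(41026, -6786), Pow(Add(Mul(11684, Pow(3076, -1)), -42869), -1)) = Mul(34240, Pow(Add(Mul(11684, Rational(1, 3076)), -42869), -1)) = Mul(34240, Pow(Add(Rational(2921, 769), -42869), -1)) = Mul(34240, Pow(Rational(-32963340, 769), -1)) = Mul(34240, Rational(-769, 32963340)) = Rational(-1316528, 1648167)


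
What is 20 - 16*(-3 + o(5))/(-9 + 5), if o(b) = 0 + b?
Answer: 28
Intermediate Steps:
o(b) = b
20 - 16*(-3 + o(5))/(-9 + 5) = 20 - 16*(-3 + 5)/(-9 + 5) = 20 - 32/(-4) = 20 - 32*(-1)/4 = 20 - 16*(-1/2) = 20 + 8 = 28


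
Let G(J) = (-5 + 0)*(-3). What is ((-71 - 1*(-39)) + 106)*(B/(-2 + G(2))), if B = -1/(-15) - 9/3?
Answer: -3256/195 ≈ -16.697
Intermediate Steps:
G(J) = 15 (G(J) = -5*(-3) = 15)
B = -44/15 (B = -1*(-1/15) - 9*⅓ = 1/15 - 3 = -44/15 ≈ -2.9333)
((-71 - 1*(-39)) + 106)*(B/(-2 + G(2))) = ((-71 - 1*(-39)) + 106)*(-44/(15*(-2 + 15))) = ((-71 + 39) + 106)*(-44/15/13) = (-32 + 106)*(-44/15*1/13) = 74*(-44/195) = -3256/195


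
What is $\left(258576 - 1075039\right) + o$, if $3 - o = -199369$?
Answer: $-617091$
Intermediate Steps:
$o = 199372$ ($o = 3 - -199369 = 3 + 199369 = 199372$)
$\left(258576 - 1075039\right) + o = \left(258576 - 1075039\right) + 199372 = -816463 + 199372 = -617091$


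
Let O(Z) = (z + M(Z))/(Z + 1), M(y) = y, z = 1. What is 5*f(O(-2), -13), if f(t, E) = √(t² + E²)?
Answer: 5*√170 ≈ 65.192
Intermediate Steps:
O(Z) = 1 (O(Z) = (1 + Z)/(Z + 1) = (1 + Z)/(1 + Z) = 1)
f(t, E) = √(E² + t²)
5*f(O(-2), -13) = 5*√((-13)² + 1²) = 5*√(169 + 1) = 5*√170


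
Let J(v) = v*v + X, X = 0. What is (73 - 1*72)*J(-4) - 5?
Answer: 11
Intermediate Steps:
J(v) = v² (J(v) = v*v + 0 = v² + 0 = v²)
(73 - 1*72)*J(-4) - 5 = (73 - 1*72)*(-4)² - 5 = (73 - 72)*16 - 5 = 1*16 - 5 = 16 - 5 = 11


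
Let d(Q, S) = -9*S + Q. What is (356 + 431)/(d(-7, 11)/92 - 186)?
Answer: -36202/8609 ≈ -4.2051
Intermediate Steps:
d(Q, S) = Q - 9*S
(356 + 431)/(d(-7, 11)/92 - 186) = (356 + 431)/((-7 - 9*11)/92 - 186) = 787/((-7 - 99)*(1/92) - 186) = 787/(-106*1/92 - 186) = 787/(-53/46 - 186) = 787/(-8609/46) = 787*(-46/8609) = -36202/8609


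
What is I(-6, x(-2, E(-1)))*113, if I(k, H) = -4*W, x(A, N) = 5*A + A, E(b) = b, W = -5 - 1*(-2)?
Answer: 1356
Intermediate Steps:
W = -3 (W = -5 + 2 = -3)
x(A, N) = 6*A
I(k, H) = 12 (I(k, H) = -4*(-3) = 12)
I(-6, x(-2, E(-1)))*113 = 12*113 = 1356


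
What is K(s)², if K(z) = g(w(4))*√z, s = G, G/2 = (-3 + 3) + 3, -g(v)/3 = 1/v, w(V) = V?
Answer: 27/8 ≈ 3.3750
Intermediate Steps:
g(v) = -3/v
G = 6 (G = 2*((-3 + 3) + 3) = 2*(0 + 3) = 2*3 = 6)
s = 6
K(z) = -3*√z/4 (K(z) = (-3/4)*√z = (-3*¼)*√z = -3*√z/4)
K(s)² = (-3*√6/4)² = 27/8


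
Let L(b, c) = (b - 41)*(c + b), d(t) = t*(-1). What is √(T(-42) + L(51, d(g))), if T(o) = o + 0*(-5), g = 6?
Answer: 2*√102 ≈ 20.199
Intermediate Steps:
d(t) = -t
L(b, c) = (-41 + b)*(b + c)
T(o) = o (T(o) = o + 0 = o)
√(T(-42) + L(51, d(g))) = √(-42 + (51² - 41*51 - (-41)*6 + 51*(-1*6))) = √(-42 + (2601 - 2091 - 41*(-6) + 51*(-6))) = √(-42 + (2601 - 2091 + 246 - 306)) = √(-42 + 450) = √408 = 2*√102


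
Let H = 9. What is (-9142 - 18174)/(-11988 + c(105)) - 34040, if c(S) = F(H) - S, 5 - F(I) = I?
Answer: -411754564/12097 ≈ -34038.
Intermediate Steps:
F(I) = 5 - I
c(S) = -4 - S (c(S) = (5 - 1*9) - S = (5 - 9) - S = -4 - S)
(-9142 - 18174)/(-11988 + c(105)) - 34040 = (-9142 - 18174)/(-11988 + (-4 - 1*105)) - 34040 = -27316/(-11988 + (-4 - 105)) - 34040 = -27316/(-11988 - 109) - 34040 = -27316/(-12097) - 34040 = -27316*(-1/12097) - 34040 = 27316/12097 - 34040 = -411754564/12097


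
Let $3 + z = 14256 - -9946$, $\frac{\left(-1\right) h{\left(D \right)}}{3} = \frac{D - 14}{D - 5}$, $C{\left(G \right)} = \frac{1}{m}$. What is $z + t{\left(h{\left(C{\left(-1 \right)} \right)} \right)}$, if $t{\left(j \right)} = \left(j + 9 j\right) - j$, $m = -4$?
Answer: $\frac{168880}{7} \approx 24126.0$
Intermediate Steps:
$C{\left(G \right)} = - \frac{1}{4}$ ($C{\left(G \right)} = \frac{1}{-4} = - \frac{1}{4}$)
$h{\left(D \right)} = - \frac{3 \left(-14 + D\right)}{-5 + D}$ ($h{\left(D \right)} = - 3 \frac{D - 14}{D - 5} = - 3 \frac{-14 + D}{-5 + D} = - \frac{3 \left(-14 + D\right)}{-5 + D}$)
$t{\left(j \right)} = 9 j$ ($t{\left(j \right)} = 10 j - j = 9 j$)
$z = 24199$ ($z = -3 + \left(14256 - -9946\right) = -3 + \left(14256 + 9946\right) = -3 + 24202 = 24199$)
$z + t{\left(h{\left(C{\left(-1 \right)} \right)} \right)} = 24199 + 9 \frac{3 \left(14 - - \frac{1}{4}\right)}{-5 - \frac{1}{4}} = 24199 + 9 \frac{3 \left(14 + \frac{1}{4}\right)}{- \frac{21}{4}} = 24199 + 9 \cdot 3 \left(- \frac{4}{21}\right) \frac{57}{4} = 24199 + 9 \left(- \frac{57}{7}\right) = 24199 - \frac{513}{7} = \frac{168880}{7}$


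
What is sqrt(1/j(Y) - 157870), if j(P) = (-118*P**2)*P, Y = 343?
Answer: I*sqrt(620931973900288946)/1983226 ≈ 397.33*I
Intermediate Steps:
j(P) = -118*P**3
sqrt(1/j(Y) - 157870) = sqrt(1/(-118*343**3) - 157870) = sqrt(1/(-118*40353607) - 157870) = sqrt(1/(-4761725626) - 157870) = sqrt(-1/4761725626 - 157870) = sqrt(-751733624576621/4761725626) = I*sqrt(620931973900288946)/1983226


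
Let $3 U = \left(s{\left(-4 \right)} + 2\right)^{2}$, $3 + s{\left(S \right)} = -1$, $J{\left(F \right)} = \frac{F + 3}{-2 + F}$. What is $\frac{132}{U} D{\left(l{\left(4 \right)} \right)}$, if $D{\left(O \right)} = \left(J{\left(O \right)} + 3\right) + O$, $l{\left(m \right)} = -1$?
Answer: $132$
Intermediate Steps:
$J{\left(F \right)} = \frac{3 + F}{-2 + F}$
$s{\left(S \right)} = -4$ ($s{\left(S \right)} = -3 - 1 = -4$)
$D{\left(O \right)} = 3 + O + \frac{3 + O}{-2 + O}$ ($D{\left(O \right)} = \left(\frac{3 + O}{-2 + O} + 3\right) + O = \left(3 + \frac{3 + O}{-2 + O}\right) + O = 3 + O + \frac{3 + O}{-2 + O}$)
$U = \frac{4}{3}$ ($U = \frac{\left(-4 + 2\right)^{2}}{3} = \frac{\left(-2\right)^{2}}{3} = \frac{1}{3} \cdot 4 = \frac{4}{3} \approx 1.3333$)
$\frac{132}{U} D{\left(l{\left(4 \right)} \right)} = \frac{132}{\frac{4}{3}} \frac{-3 + \left(-1\right)^{2} + 2 \left(-1\right)}{-2 - 1} = 132 \cdot \frac{3}{4} \frac{-3 + 1 - 2}{-3} = 99 \left(\left(- \frac{1}{3}\right) \left(-4\right)\right) = 99 \cdot \frac{4}{3} = 132$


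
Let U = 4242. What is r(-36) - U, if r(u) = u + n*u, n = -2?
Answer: -4206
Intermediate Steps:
r(u) = -u (r(u) = u - 2*u = -u)
r(-36) - U = -1*(-36) - 1*4242 = 36 - 4242 = -4206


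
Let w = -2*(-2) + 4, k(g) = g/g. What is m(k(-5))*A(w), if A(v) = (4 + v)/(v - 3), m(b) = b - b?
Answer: 0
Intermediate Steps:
k(g) = 1
m(b) = 0
w = 8 (w = 4 + 4 = 8)
A(v) = (4 + v)/(-3 + v)
m(k(-5))*A(w) = 0*((4 + 8)/(-3 + 8)) = 0*(12/5) = 0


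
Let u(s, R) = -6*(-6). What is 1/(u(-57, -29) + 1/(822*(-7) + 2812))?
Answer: 2942/105911 ≈ 0.027778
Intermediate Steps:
u(s, R) = 36
1/(u(-57, -29) + 1/(822*(-7) + 2812)) = 1/(36 + 1/(822*(-7) + 2812)) = 1/(36 + 1/(-5754 + 2812)) = 1/(36 + 1/(-2942)) = 1/(36 - 1/2942) = 1/(105911/2942) = 2942/105911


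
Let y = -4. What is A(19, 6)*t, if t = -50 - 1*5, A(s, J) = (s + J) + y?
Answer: -1155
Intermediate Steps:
A(s, J) = -4 + J + s (A(s, J) = (s + J) - 4 = (J + s) - 4 = -4 + J + s)
t = -55 (t = -50 - 5 = -55)
A(19, 6)*t = (-4 + 6 + 19)*(-55) = 21*(-55) = -1155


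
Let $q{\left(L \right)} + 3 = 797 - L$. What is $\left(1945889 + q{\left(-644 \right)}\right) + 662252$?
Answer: $2609579$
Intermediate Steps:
$q{\left(L \right)} = 794 - L$ ($q{\left(L \right)} = -3 - \left(-797 + L\right) = 794 - L$)
$\left(1945889 + q{\left(-644 \right)}\right) + 662252 = \left(1945889 + \left(794 - -644\right)\right) + 662252 = \left(1945889 + \left(794 + 644\right)\right) + 662252 = \left(1945889 + 1438\right) + 662252 = 1947327 + 662252 = 2609579$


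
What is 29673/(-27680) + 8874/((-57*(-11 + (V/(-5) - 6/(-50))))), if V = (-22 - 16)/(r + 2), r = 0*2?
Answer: 649048567/31029280 ≈ 20.917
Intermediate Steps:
r = 0
V = -19 (V = (-22 - 16)/(0 + 2) = -38/2 = -38*½ = -19)
29673/(-27680) + 8874/((-57*(-11 + (V/(-5) - 6/(-50))))) = 29673/(-27680) + 8874/((-57*(-11 + (-19/(-5) - 6/(-50))))) = 29673*(-1/27680) + 8874/((-57*(-11 + (-19*(-⅕) - 6*(-1/50))))) = -29673/27680 + 8874/((-57*(-11 + (19/5 + 3/25)))) = -29673/27680 + 8874/((-57*(-11 + 98/25))) = -29673/27680 + 8874/((-57*(-177/25))) = -29673/27680 + 8874/(10089/25) = -29673/27680 + 8874*(25/10089) = -29673/27680 + 24650/1121 = 649048567/31029280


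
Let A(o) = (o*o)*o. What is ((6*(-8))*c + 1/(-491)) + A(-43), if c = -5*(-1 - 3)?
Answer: -39509298/491 ≈ -80467.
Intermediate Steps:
A(o) = o³ (A(o) = o²*o = o³)
c = 20 (c = -5*(-4) = 20)
((6*(-8))*c + 1/(-491)) + A(-43) = ((6*(-8))*20 + 1/(-491)) + (-43)³ = (-48*20 - 1/491) - 79507 = (-960 - 1/491) - 79507 = -471361/491 - 79507 = -39509298/491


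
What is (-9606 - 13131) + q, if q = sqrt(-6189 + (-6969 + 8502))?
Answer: -22737 + 4*I*sqrt(291) ≈ -22737.0 + 68.235*I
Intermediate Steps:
q = 4*I*sqrt(291) (q = sqrt(-6189 + 1533) = sqrt(-4656) = 4*I*sqrt(291) ≈ 68.235*I)
(-9606 - 13131) + q = (-9606 - 13131) + 4*I*sqrt(291) = -22737 + 4*I*sqrt(291)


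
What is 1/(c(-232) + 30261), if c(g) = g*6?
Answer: 1/28869 ≈ 3.4639e-5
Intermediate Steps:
c(g) = 6*g
1/(c(-232) + 30261) = 1/(6*(-232) + 30261) = 1/(-1392 + 30261) = 1/28869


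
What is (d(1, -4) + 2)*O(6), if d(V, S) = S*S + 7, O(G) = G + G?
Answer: 300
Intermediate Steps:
O(G) = 2*G
d(V, S) = 7 + S² (d(V, S) = S² + 7 = 7 + S²)
(d(1, -4) + 2)*O(6) = ((7 + (-4)²) + 2)*(2*6) = ((7 + 16) + 2)*12 = (23 + 2)*12 = 25*12 = 300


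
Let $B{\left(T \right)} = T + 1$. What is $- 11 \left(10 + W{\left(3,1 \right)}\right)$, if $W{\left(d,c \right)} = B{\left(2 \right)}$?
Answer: $-143$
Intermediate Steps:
$B{\left(T \right)} = 1 + T$
$W{\left(d,c \right)} = 3$ ($W{\left(d,c \right)} = 1 + 2 = 3$)
$- 11 \left(10 + W{\left(3,1 \right)}\right) = - 11 \left(10 + 3\right) = \left(-11\right) 13 = -143$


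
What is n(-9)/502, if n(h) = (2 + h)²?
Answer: 49/502 ≈ 0.097610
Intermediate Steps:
n(-9)/502 = (2 - 9)²/502 = (-7)²*(1/502) = 49*(1/502) = 49/502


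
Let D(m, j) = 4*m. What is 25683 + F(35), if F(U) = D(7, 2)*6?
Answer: 25851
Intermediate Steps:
F(U) = 168 (F(U) = (4*7)*6 = 28*6 = 168)
25683 + F(35) = 25683 + 168 = 25851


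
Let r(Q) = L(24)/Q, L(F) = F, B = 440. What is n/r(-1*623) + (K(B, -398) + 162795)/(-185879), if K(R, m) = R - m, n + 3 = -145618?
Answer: 16863288962965/4461096 ≈ 3.7801e+6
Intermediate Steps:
n = -145621 (n = -3 - 145618 = -145621)
r(Q) = 24/Q
n/r(-1*623) + (K(B, -398) + 162795)/(-185879) = -145621/(24/((-1*623))) + ((440 - 1*(-398)) + 162795)/(-185879) = -145621/(24/(-623)) + ((440 + 398) + 162795)*(-1/185879) = -145621/(24*(-1/623)) + (838 + 162795)*(-1/185879) = -145621/(-24/623) + 163633*(-1/185879) = -145621*(-623/24) - 163633/185879 = 90721883/24 - 163633/185879 = 16863288962965/4461096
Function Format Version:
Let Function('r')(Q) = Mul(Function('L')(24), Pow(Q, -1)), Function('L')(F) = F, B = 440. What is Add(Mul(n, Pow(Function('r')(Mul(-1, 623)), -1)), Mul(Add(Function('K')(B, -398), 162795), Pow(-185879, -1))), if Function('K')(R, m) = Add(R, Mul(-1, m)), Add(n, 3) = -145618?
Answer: Rational(16863288962965, 4461096) ≈ 3.7801e+6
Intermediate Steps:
n = -145621 (n = Add(-3, -145618) = -145621)
Function('r')(Q) = Mul(24, Pow(Q, -1))
Add(Mul(n, Pow(Function('r')(Mul(-1, 623)), -1)), Mul(Add(Function('K')(B, -398), 162795), Pow(-185879, -1))) = Add(Mul(-145621, Pow(Mul(24, Pow(Mul(-1, 623), -1)), -1)), Mul(Add(Add(440, Mul(-1, -398)), 162795), Pow(-185879, -1))) = Add(Mul(-145621, Pow(Mul(24, Pow(-623, -1)), -1)), Mul(Add(Add(440, 398), 162795), Rational(-1, 185879))) = Add(Mul(-145621, Pow(Mul(24, Rational(-1, 623)), -1)), Mul(Add(838, 162795), Rational(-1, 185879))) = Add(Mul(-145621, Pow(Rational(-24, 623), -1)), Mul(163633, Rational(-1, 185879))) = Add(Mul(-145621, Rational(-623, 24)), Rational(-163633, 185879)) = Add(Rational(90721883, 24), Rational(-163633, 185879)) = Rational(16863288962965, 4461096)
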